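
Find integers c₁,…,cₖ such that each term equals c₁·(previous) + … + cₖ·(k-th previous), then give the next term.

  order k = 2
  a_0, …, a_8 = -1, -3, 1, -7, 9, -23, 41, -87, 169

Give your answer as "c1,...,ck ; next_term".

  a_2 = -1·-3 + 2·-1 = 1
  a_3 = -1·1 + 2·-3 = -7
  a_4 = -1·-7 + 2·1 = 9
  a_5 = -1·9 + 2·-7 = -23
  a_6 = -1·-23 + 2·9 = 41
  a_7 = -1·41 + 2·-23 = -87
  a_8 = -1·-87 + 2·41 = 169
  a_9 = -1·169 + 2·-87 = -343

-1,2 ; -343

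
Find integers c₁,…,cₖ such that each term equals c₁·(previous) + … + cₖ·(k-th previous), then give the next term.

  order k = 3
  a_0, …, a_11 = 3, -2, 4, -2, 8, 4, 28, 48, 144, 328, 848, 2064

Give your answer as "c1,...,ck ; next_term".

2,2,-2 ; 5168

  a_3 = 2·4 + 2·-2 + -2·3 = -2
  a_4 = 2·-2 + 2·4 + -2·-2 = 8
  a_5 = 2·8 + 2·-2 + -2·4 = 4
  a_6 = 2·4 + 2·8 + -2·-2 = 28
  a_7 = 2·28 + 2·4 + -2·8 = 48
  a_8 = 2·48 + 2·28 + -2·4 = 144
  a_9 = 2·144 + 2·48 + -2·28 = 328
  a_10 = 2·328 + 2·144 + -2·48 = 848
  a_11 = 2·848 + 2·328 + -2·144 = 2064
  a_12 = 2·2064 + 2·848 + -2·328 = 5168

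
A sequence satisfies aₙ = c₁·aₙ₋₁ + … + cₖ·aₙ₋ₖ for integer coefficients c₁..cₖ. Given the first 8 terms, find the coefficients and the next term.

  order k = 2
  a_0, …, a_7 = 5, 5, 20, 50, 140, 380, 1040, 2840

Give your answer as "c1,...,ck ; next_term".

  a_2 = 2·5 + 2·5 = 20
  a_3 = 2·20 + 2·5 = 50
  a_4 = 2·50 + 2·20 = 140
  a_5 = 2·140 + 2·50 = 380
  a_6 = 2·380 + 2·140 = 1040
  a_7 = 2·1040 + 2·380 = 2840
  a_8 = 2·2840 + 2·1040 = 7760

2,2 ; 7760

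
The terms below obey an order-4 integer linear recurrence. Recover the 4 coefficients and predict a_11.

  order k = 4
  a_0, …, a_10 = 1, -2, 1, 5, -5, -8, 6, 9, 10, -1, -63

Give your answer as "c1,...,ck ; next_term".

0,-3,-1,-4 ; -43

  a_4 = 0·5 + -3·1 + -1·-2 + -4·1 = -5
  a_5 = 0·-5 + -3·5 + -1·1 + -4·-2 = -8
  a_6 = 0·-8 + -3·-5 + -1·5 + -4·1 = 6
  a_7 = 0·6 + -3·-8 + -1·-5 + -4·5 = 9
  a_8 = 0·9 + -3·6 + -1·-8 + -4·-5 = 10
  a_9 = 0·10 + -3·9 + -1·6 + -4·-8 = -1
  a_10 = 0·-1 + -3·10 + -1·9 + -4·6 = -63
  a_11 = 0·-63 + -3·-1 + -1·10 + -4·9 = -43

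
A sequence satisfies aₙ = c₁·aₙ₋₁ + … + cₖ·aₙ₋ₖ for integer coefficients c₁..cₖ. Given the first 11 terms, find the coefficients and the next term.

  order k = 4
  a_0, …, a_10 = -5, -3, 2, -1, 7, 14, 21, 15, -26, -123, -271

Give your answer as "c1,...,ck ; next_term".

2,-1,-2,-1 ; -382

  a_4 = 2·-1 + -1·2 + -2·-3 + -1·-5 = 7
  a_5 = 2·7 + -1·-1 + -2·2 + -1·-3 = 14
  a_6 = 2·14 + -1·7 + -2·-1 + -1·2 = 21
  a_7 = 2·21 + -1·14 + -2·7 + -1·-1 = 15
  a_8 = 2·15 + -1·21 + -2·14 + -1·7 = -26
  a_9 = 2·-26 + -1·15 + -2·21 + -1·14 = -123
  a_10 = 2·-123 + -1·-26 + -2·15 + -1·21 = -271
  a_11 = 2·-271 + -1·-123 + -2·-26 + -1·15 = -382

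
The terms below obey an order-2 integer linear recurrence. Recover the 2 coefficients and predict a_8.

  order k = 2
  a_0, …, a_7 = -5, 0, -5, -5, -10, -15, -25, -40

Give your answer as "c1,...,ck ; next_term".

  a_2 = 1·0 + 1·-5 = -5
  a_3 = 1·-5 + 1·0 = -5
  a_4 = 1·-5 + 1·-5 = -10
  a_5 = 1·-10 + 1·-5 = -15
  a_6 = 1·-15 + 1·-10 = -25
  a_7 = 1·-25 + 1·-15 = -40
  a_8 = 1·-40 + 1·-25 = -65

1,1 ; -65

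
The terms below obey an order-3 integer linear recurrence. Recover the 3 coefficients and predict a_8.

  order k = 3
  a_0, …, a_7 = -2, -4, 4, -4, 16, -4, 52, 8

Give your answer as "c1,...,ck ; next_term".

1,3,-2 ; 172

  a_3 = 1·4 + 3·-4 + -2·-2 = -4
  a_4 = 1·-4 + 3·4 + -2·-4 = 16
  a_5 = 1·16 + 3·-4 + -2·4 = -4
  a_6 = 1·-4 + 3·16 + -2·-4 = 52
  a_7 = 1·52 + 3·-4 + -2·16 = 8
  a_8 = 1·8 + 3·52 + -2·-4 = 172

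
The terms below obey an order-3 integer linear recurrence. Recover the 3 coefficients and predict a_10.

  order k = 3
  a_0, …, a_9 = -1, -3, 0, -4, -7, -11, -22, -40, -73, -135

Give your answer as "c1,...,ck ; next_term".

1,1,1 ; -248

  a_3 = 1·0 + 1·-3 + 1·-1 = -4
  a_4 = 1·-4 + 1·0 + 1·-3 = -7
  a_5 = 1·-7 + 1·-4 + 1·0 = -11
  a_6 = 1·-11 + 1·-7 + 1·-4 = -22
  a_7 = 1·-22 + 1·-11 + 1·-7 = -40
  a_8 = 1·-40 + 1·-22 + 1·-11 = -73
  a_9 = 1·-73 + 1·-40 + 1·-22 = -135
  a_10 = 1·-135 + 1·-73 + 1·-40 = -248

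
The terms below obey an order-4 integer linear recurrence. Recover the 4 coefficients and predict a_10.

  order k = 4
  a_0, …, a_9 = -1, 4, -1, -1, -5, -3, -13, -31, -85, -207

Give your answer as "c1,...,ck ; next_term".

  a_4 = 2·-1 + 1·-1 + 0·4 + 2·-1 = -5
  a_5 = 2·-5 + 1·-1 + 0·-1 + 2·4 = -3
  a_6 = 2·-3 + 1·-5 + 0·-1 + 2·-1 = -13
  a_7 = 2·-13 + 1·-3 + 0·-5 + 2·-1 = -31
  a_8 = 2·-31 + 1·-13 + 0·-3 + 2·-5 = -85
  a_9 = 2·-85 + 1·-31 + 0·-13 + 2·-3 = -207
  a_10 = 2·-207 + 1·-85 + 0·-31 + 2·-13 = -525

2,1,0,2 ; -525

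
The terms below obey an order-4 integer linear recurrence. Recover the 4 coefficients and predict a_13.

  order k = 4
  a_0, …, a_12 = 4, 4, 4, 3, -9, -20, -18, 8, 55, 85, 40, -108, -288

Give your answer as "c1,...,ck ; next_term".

  a_4 = 1·3 + -1·4 + -1·4 + -1·4 = -9
  a_5 = 1·-9 + -1·3 + -1·4 + -1·4 = -20
  a_6 = 1·-20 + -1·-9 + -1·3 + -1·4 = -18
  a_7 = 1·-18 + -1·-20 + -1·-9 + -1·3 = 8
  a_8 = 1·8 + -1·-18 + -1·-20 + -1·-9 = 55
  a_9 = 1·55 + -1·8 + -1·-18 + -1·-20 = 85
  a_10 = 1·85 + -1·55 + -1·8 + -1·-18 = 40
  a_11 = 1·40 + -1·85 + -1·55 + -1·8 = -108
  a_12 = 1·-108 + -1·40 + -1·85 + -1·55 = -288
  a_13 = 1·-288 + -1·-108 + -1·40 + -1·85 = -305

1,-1,-1,-1 ; -305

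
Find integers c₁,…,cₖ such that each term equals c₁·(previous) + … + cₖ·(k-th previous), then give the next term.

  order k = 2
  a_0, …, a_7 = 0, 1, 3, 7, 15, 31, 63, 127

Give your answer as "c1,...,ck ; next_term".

3,-2 ; 255

  a_2 = 3·1 + -2·0 = 3
  a_3 = 3·3 + -2·1 = 7
  a_4 = 3·7 + -2·3 = 15
  a_5 = 3·15 + -2·7 = 31
  a_6 = 3·31 + -2·15 = 63
  a_7 = 3·63 + -2·31 = 127
  a_8 = 3·127 + -2·63 = 255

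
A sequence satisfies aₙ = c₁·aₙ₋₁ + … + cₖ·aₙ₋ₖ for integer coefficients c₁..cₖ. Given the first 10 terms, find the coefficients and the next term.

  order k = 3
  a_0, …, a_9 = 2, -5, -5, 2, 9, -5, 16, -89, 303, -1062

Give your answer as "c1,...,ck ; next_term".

  a_3 = -3·-5 + 1·-5 + -4·2 = 2
  a_4 = -3·2 + 1·-5 + -4·-5 = 9
  a_5 = -3·9 + 1·2 + -4·-5 = -5
  a_6 = -3·-5 + 1·9 + -4·2 = 16
  a_7 = -3·16 + 1·-5 + -4·9 = -89
  a_8 = -3·-89 + 1·16 + -4·-5 = 303
  a_9 = -3·303 + 1·-89 + -4·16 = -1062
  a_10 = -3·-1062 + 1·303 + -4·-89 = 3845

-3,1,-4 ; 3845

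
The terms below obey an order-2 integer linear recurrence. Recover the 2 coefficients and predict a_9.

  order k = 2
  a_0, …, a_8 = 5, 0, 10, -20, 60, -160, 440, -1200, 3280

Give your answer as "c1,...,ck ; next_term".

  a_2 = -2·0 + 2·5 = 10
  a_3 = -2·10 + 2·0 = -20
  a_4 = -2·-20 + 2·10 = 60
  a_5 = -2·60 + 2·-20 = -160
  a_6 = -2·-160 + 2·60 = 440
  a_7 = -2·440 + 2·-160 = -1200
  a_8 = -2·-1200 + 2·440 = 3280
  a_9 = -2·3280 + 2·-1200 = -8960

-2,2 ; -8960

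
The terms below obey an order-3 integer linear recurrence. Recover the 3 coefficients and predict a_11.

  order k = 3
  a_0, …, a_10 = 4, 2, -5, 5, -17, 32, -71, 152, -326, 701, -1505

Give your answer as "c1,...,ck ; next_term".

  a_3 = -1·-5 + 2·2 + -1·4 = 5
  a_4 = -1·5 + 2·-5 + -1·2 = -17
  a_5 = -1·-17 + 2·5 + -1·-5 = 32
  a_6 = -1·32 + 2·-17 + -1·5 = -71
  a_7 = -1·-71 + 2·32 + -1·-17 = 152
  a_8 = -1·152 + 2·-71 + -1·32 = -326
  a_9 = -1·-326 + 2·152 + -1·-71 = 701
  a_10 = -1·701 + 2·-326 + -1·152 = -1505
  a_11 = -1·-1505 + 2·701 + -1·-326 = 3233

-1,2,-1 ; 3233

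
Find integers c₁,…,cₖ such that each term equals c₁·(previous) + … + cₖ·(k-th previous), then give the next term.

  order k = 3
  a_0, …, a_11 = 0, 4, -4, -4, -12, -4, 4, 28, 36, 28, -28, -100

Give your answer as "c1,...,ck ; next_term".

  a_3 = 1·-4 + 0·4 + -2·0 = -4
  a_4 = 1·-4 + 0·-4 + -2·4 = -12
  a_5 = 1·-12 + 0·-4 + -2·-4 = -4
  a_6 = 1·-4 + 0·-12 + -2·-4 = 4
  a_7 = 1·4 + 0·-4 + -2·-12 = 28
  a_8 = 1·28 + 0·4 + -2·-4 = 36
  a_9 = 1·36 + 0·28 + -2·4 = 28
  a_10 = 1·28 + 0·36 + -2·28 = -28
  a_11 = 1·-28 + 0·28 + -2·36 = -100
  a_12 = 1·-100 + 0·-28 + -2·28 = -156

1,0,-2 ; -156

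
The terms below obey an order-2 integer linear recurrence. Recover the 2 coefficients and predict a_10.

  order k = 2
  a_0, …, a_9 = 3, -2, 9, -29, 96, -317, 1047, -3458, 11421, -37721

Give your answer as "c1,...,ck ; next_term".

-3,1 ; 124584

  a_2 = -3·-2 + 1·3 = 9
  a_3 = -3·9 + 1·-2 = -29
  a_4 = -3·-29 + 1·9 = 96
  a_5 = -3·96 + 1·-29 = -317
  a_6 = -3·-317 + 1·96 = 1047
  a_7 = -3·1047 + 1·-317 = -3458
  a_8 = -3·-3458 + 1·1047 = 11421
  a_9 = -3·11421 + 1·-3458 = -37721
  a_10 = -3·-37721 + 1·11421 = 124584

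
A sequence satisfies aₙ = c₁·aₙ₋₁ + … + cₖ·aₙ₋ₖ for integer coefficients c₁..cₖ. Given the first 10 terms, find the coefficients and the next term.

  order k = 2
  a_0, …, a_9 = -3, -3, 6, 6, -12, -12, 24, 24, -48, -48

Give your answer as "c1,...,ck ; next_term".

0,-2 ; 96

  a_2 = 0·-3 + -2·-3 = 6
  a_3 = 0·6 + -2·-3 = 6
  a_4 = 0·6 + -2·6 = -12
  a_5 = 0·-12 + -2·6 = -12
  a_6 = 0·-12 + -2·-12 = 24
  a_7 = 0·24 + -2·-12 = 24
  a_8 = 0·24 + -2·24 = -48
  a_9 = 0·-48 + -2·24 = -48
  a_10 = 0·-48 + -2·-48 = 96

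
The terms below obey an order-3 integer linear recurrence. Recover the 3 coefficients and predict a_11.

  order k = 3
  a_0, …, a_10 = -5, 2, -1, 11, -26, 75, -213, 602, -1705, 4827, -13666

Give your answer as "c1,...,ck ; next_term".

  a_3 = -2·-1 + 2·2 + -1·-5 = 11
  a_4 = -2·11 + 2·-1 + -1·2 = -26
  a_5 = -2·-26 + 2·11 + -1·-1 = 75
  a_6 = -2·75 + 2·-26 + -1·11 = -213
  a_7 = -2·-213 + 2·75 + -1·-26 = 602
  a_8 = -2·602 + 2·-213 + -1·75 = -1705
  a_9 = -2·-1705 + 2·602 + -1·-213 = 4827
  a_10 = -2·4827 + 2·-1705 + -1·602 = -13666
  a_11 = -2·-13666 + 2·4827 + -1·-1705 = 38691

-2,2,-1 ; 38691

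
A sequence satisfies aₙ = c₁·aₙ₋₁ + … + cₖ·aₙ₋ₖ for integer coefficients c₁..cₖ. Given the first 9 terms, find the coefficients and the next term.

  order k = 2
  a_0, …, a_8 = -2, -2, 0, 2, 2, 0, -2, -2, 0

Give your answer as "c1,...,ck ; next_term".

  a_2 = 1·-2 + -1·-2 = 0
  a_3 = 1·0 + -1·-2 = 2
  a_4 = 1·2 + -1·0 = 2
  a_5 = 1·2 + -1·2 = 0
  a_6 = 1·0 + -1·2 = -2
  a_7 = 1·-2 + -1·0 = -2
  a_8 = 1·-2 + -1·-2 = 0
  a_9 = 1·0 + -1·-2 = 2

1,-1 ; 2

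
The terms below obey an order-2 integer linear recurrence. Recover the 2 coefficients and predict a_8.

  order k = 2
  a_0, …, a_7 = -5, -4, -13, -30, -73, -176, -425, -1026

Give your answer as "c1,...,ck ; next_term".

  a_2 = 2·-4 + 1·-5 = -13
  a_3 = 2·-13 + 1·-4 = -30
  a_4 = 2·-30 + 1·-13 = -73
  a_5 = 2·-73 + 1·-30 = -176
  a_6 = 2·-176 + 1·-73 = -425
  a_7 = 2·-425 + 1·-176 = -1026
  a_8 = 2·-1026 + 1·-425 = -2477

2,1 ; -2477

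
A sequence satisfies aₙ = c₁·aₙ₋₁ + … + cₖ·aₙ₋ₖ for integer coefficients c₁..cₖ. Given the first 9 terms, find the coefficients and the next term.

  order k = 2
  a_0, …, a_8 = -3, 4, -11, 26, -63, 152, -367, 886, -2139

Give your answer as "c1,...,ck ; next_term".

-2,1 ; 5164

  a_2 = -2·4 + 1·-3 = -11
  a_3 = -2·-11 + 1·4 = 26
  a_4 = -2·26 + 1·-11 = -63
  a_5 = -2·-63 + 1·26 = 152
  a_6 = -2·152 + 1·-63 = -367
  a_7 = -2·-367 + 1·152 = 886
  a_8 = -2·886 + 1·-367 = -2139
  a_9 = -2·-2139 + 1·886 = 5164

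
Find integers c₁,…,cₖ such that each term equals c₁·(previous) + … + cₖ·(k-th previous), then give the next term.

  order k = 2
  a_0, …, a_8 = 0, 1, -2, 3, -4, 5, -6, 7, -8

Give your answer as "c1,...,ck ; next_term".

  a_2 = -2·1 + -1·0 = -2
  a_3 = -2·-2 + -1·1 = 3
  a_4 = -2·3 + -1·-2 = -4
  a_5 = -2·-4 + -1·3 = 5
  a_6 = -2·5 + -1·-4 = -6
  a_7 = -2·-6 + -1·5 = 7
  a_8 = -2·7 + -1·-6 = -8
  a_9 = -2·-8 + -1·7 = 9

-2,-1 ; 9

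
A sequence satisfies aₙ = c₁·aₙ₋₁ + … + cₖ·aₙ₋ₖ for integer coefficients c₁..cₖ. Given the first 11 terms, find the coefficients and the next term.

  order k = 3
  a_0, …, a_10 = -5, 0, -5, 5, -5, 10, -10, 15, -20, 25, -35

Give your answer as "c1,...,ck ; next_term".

  a_3 = 0·-5 + 1·0 + -1·-5 = 5
  a_4 = 0·5 + 1·-5 + -1·0 = -5
  a_5 = 0·-5 + 1·5 + -1·-5 = 10
  a_6 = 0·10 + 1·-5 + -1·5 = -10
  a_7 = 0·-10 + 1·10 + -1·-5 = 15
  a_8 = 0·15 + 1·-10 + -1·10 = -20
  a_9 = 0·-20 + 1·15 + -1·-10 = 25
  a_10 = 0·25 + 1·-20 + -1·15 = -35
  a_11 = 0·-35 + 1·25 + -1·-20 = 45

0,1,-1 ; 45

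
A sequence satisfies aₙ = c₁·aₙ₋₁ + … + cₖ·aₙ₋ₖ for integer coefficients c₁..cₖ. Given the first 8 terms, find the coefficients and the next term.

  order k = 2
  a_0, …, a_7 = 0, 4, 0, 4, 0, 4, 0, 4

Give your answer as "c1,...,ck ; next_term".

  a_2 = 0·4 + 1·0 = 0
  a_3 = 0·0 + 1·4 = 4
  a_4 = 0·4 + 1·0 = 0
  a_5 = 0·0 + 1·4 = 4
  a_6 = 0·4 + 1·0 = 0
  a_7 = 0·0 + 1·4 = 4
  a_8 = 0·4 + 1·0 = 0

0,1 ; 0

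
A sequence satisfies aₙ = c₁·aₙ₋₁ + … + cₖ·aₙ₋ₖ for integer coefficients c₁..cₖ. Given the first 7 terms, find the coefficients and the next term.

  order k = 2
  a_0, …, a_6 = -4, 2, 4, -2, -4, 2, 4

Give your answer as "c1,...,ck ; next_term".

  a_2 = 0·2 + -1·-4 = 4
  a_3 = 0·4 + -1·2 = -2
  a_4 = 0·-2 + -1·4 = -4
  a_5 = 0·-4 + -1·-2 = 2
  a_6 = 0·2 + -1·-4 = 4
  a_7 = 0·4 + -1·2 = -2

0,-1 ; -2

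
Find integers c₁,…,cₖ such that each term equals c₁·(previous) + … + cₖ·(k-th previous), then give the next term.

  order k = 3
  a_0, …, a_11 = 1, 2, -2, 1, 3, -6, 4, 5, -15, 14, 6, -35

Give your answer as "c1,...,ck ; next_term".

-1,-1,1 ; 43

  a_3 = -1·-2 + -1·2 + 1·1 = 1
  a_4 = -1·1 + -1·-2 + 1·2 = 3
  a_5 = -1·3 + -1·1 + 1·-2 = -6
  a_6 = -1·-6 + -1·3 + 1·1 = 4
  a_7 = -1·4 + -1·-6 + 1·3 = 5
  a_8 = -1·5 + -1·4 + 1·-6 = -15
  a_9 = -1·-15 + -1·5 + 1·4 = 14
  a_10 = -1·14 + -1·-15 + 1·5 = 6
  a_11 = -1·6 + -1·14 + 1·-15 = -35
  a_12 = -1·-35 + -1·6 + 1·14 = 43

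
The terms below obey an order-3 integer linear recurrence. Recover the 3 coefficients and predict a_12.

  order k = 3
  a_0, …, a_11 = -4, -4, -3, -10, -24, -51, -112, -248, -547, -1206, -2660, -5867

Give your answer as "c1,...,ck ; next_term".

  a_3 = 2·-3 + 0·-4 + 1·-4 = -10
  a_4 = 2·-10 + 0·-3 + 1·-4 = -24
  a_5 = 2·-24 + 0·-10 + 1·-3 = -51
  a_6 = 2·-51 + 0·-24 + 1·-10 = -112
  a_7 = 2·-112 + 0·-51 + 1·-24 = -248
  a_8 = 2·-248 + 0·-112 + 1·-51 = -547
  a_9 = 2·-547 + 0·-248 + 1·-112 = -1206
  a_10 = 2·-1206 + 0·-547 + 1·-248 = -2660
  a_11 = 2·-2660 + 0·-1206 + 1·-547 = -5867
  a_12 = 2·-5867 + 0·-2660 + 1·-1206 = -12940

2,0,1 ; -12940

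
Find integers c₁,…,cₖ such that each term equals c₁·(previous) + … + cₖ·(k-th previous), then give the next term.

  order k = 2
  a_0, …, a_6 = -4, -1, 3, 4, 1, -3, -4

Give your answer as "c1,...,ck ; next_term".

  a_2 = 1·-1 + -1·-4 = 3
  a_3 = 1·3 + -1·-1 = 4
  a_4 = 1·4 + -1·3 = 1
  a_5 = 1·1 + -1·4 = -3
  a_6 = 1·-3 + -1·1 = -4
  a_7 = 1·-4 + -1·-3 = -1

1,-1 ; -1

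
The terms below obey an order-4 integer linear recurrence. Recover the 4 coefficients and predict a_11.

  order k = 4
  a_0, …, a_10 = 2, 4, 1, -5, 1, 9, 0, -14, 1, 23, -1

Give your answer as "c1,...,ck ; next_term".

0,-1,0,1 ; -37

  a_4 = 0·-5 + -1·1 + 0·4 + 1·2 = 1
  a_5 = 0·1 + -1·-5 + 0·1 + 1·4 = 9
  a_6 = 0·9 + -1·1 + 0·-5 + 1·1 = 0
  a_7 = 0·0 + -1·9 + 0·1 + 1·-5 = -14
  a_8 = 0·-14 + -1·0 + 0·9 + 1·1 = 1
  a_9 = 0·1 + -1·-14 + 0·0 + 1·9 = 23
  a_10 = 0·23 + -1·1 + 0·-14 + 1·0 = -1
  a_11 = 0·-1 + -1·23 + 0·1 + 1·-14 = -37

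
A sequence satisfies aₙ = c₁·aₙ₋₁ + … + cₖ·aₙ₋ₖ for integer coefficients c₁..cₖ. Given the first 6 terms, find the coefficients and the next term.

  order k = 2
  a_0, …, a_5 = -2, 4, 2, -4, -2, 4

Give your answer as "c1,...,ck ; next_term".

0,-1 ; 2

  a_2 = 0·4 + -1·-2 = 2
  a_3 = 0·2 + -1·4 = -4
  a_4 = 0·-4 + -1·2 = -2
  a_5 = 0·-2 + -1·-4 = 4
  a_6 = 0·4 + -1·-2 = 2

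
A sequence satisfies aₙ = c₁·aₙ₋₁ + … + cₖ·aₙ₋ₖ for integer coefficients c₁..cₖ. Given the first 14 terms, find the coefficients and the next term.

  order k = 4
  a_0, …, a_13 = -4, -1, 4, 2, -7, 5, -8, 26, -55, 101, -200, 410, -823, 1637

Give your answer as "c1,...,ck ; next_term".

  a_4 = -3·2 + -3·4 + -3·-1 + -2·-4 = -7
  a_5 = -3·-7 + -3·2 + -3·4 + -2·-1 = 5
  a_6 = -3·5 + -3·-7 + -3·2 + -2·4 = -8
  a_7 = -3·-8 + -3·5 + -3·-7 + -2·2 = 26
  a_8 = -3·26 + -3·-8 + -3·5 + -2·-7 = -55
  a_9 = -3·-55 + -3·26 + -3·-8 + -2·5 = 101
  a_10 = -3·101 + -3·-55 + -3·26 + -2·-8 = -200
  a_11 = -3·-200 + -3·101 + -3·-55 + -2·26 = 410
  a_12 = -3·410 + -3·-200 + -3·101 + -2·-55 = -823
  a_13 = -3·-823 + -3·410 + -3·-200 + -2·101 = 1637
  a_14 = -3·1637 + -3·-823 + -3·410 + -2·-200 = -3272

-3,-3,-3,-2 ; -3272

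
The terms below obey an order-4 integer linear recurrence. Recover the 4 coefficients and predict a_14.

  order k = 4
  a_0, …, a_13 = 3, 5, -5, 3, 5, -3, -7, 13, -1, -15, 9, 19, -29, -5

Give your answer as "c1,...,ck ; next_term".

  a_4 = -1·3 + -1·-5 + 0·5 + 1·3 = 5
  a_5 = -1·5 + -1·3 + 0·-5 + 1·5 = -3
  a_6 = -1·-3 + -1·5 + 0·3 + 1·-5 = -7
  a_7 = -1·-7 + -1·-3 + 0·5 + 1·3 = 13
  a_8 = -1·13 + -1·-7 + 0·-3 + 1·5 = -1
  a_9 = -1·-1 + -1·13 + 0·-7 + 1·-3 = -15
  a_10 = -1·-15 + -1·-1 + 0·13 + 1·-7 = 9
  a_11 = -1·9 + -1·-15 + 0·-1 + 1·13 = 19
  a_12 = -1·19 + -1·9 + 0·-15 + 1·-1 = -29
  a_13 = -1·-29 + -1·19 + 0·9 + 1·-15 = -5
  a_14 = -1·-5 + -1·-29 + 0·19 + 1·9 = 43

-1,-1,0,1 ; 43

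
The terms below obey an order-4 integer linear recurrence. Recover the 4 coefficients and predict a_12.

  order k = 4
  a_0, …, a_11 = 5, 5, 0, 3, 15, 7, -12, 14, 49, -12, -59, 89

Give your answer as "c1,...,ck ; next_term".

0,-1,1,2 ; 145

  a_4 = 0·3 + -1·0 + 1·5 + 2·5 = 15
  a_5 = 0·15 + -1·3 + 1·0 + 2·5 = 7
  a_6 = 0·7 + -1·15 + 1·3 + 2·0 = -12
  a_7 = 0·-12 + -1·7 + 1·15 + 2·3 = 14
  a_8 = 0·14 + -1·-12 + 1·7 + 2·15 = 49
  a_9 = 0·49 + -1·14 + 1·-12 + 2·7 = -12
  a_10 = 0·-12 + -1·49 + 1·14 + 2·-12 = -59
  a_11 = 0·-59 + -1·-12 + 1·49 + 2·14 = 89
  a_12 = 0·89 + -1·-59 + 1·-12 + 2·49 = 145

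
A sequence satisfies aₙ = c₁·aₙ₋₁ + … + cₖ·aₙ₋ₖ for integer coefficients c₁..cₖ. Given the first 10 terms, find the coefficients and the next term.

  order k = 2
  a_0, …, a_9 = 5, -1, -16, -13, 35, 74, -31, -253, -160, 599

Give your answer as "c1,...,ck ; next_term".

1,-3 ; 1079

  a_2 = 1·-1 + -3·5 = -16
  a_3 = 1·-16 + -3·-1 = -13
  a_4 = 1·-13 + -3·-16 = 35
  a_5 = 1·35 + -3·-13 = 74
  a_6 = 1·74 + -3·35 = -31
  a_7 = 1·-31 + -3·74 = -253
  a_8 = 1·-253 + -3·-31 = -160
  a_9 = 1·-160 + -3·-253 = 599
  a_10 = 1·599 + -3·-160 = 1079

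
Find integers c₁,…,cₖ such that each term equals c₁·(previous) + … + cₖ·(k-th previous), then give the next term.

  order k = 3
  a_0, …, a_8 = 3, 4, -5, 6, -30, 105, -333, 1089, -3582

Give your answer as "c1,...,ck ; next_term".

-3,0,-3 ; 11745

  a_3 = -3·-5 + 0·4 + -3·3 = 6
  a_4 = -3·6 + 0·-5 + -3·4 = -30
  a_5 = -3·-30 + 0·6 + -3·-5 = 105
  a_6 = -3·105 + 0·-30 + -3·6 = -333
  a_7 = -3·-333 + 0·105 + -3·-30 = 1089
  a_8 = -3·1089 + 0·-333 + -3·105 = -3582
  a_9 = -3·-3582 + 0·1089 + -3·-333 = 11745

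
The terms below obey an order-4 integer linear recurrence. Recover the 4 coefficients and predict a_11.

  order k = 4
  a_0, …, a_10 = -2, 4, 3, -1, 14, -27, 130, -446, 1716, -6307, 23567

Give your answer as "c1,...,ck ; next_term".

-3,3,2,3 ; -87528

  a_4 = -3·-1 + 3·3 + 2·4 + 3·-2 = 14
  a_5 = -3·14 + 3·-1 + 2·3 + 3·4 = -27
  a_6 = -3·-27 + 3·14 + 2·-1 + 3·3 = 130
  a_7 = -3·130 + 3·-27 + 2·14 + 3·-1 = -446
  a_8 = -3·-446 + 3·130 + 2·-27 + 3·14 = 1716
  a_9 = -3·1716 + 3·-446 + 2·130 + 3·-27 = -6307
  a_10 = -3·-6307 + 3·1716 + 2·-446 + 3·130 = 23567
  a_11 = -3·23567 + 3·-6307 + 2·1716 + 3·-446 = -87528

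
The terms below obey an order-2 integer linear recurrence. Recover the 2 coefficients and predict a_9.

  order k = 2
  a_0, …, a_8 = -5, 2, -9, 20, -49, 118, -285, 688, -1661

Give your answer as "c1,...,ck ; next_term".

  a_2 = -2·2 + 1·-5 = -9
  a_3 = -2·-9 + 1·2 = 20
  a_4 = -2·20 + 1·-9 = -49
  a_5 = -2·-49 + 1·20 = 118
  a_6 = -2·118 + 1·-49 = -285
  a_7 = -2·-285 + 1·118 = 688
  a_8 = -2·688 + 1·-285 = -1661
  a_9 = -2·-1661 + 1·688 = 4010

-2,1 ; 4010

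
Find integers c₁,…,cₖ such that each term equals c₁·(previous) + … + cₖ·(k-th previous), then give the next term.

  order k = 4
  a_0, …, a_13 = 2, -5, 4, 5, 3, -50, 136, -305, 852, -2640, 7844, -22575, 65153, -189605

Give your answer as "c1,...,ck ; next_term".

-3,-2,-4,3 ; 552341

  a_4 = -3·5 + -2·4 + -4·-5 + 3·2 = 3
  a_5 = -3·3 + -2·5 + -4·4 + 3·-5 = -50
  a_6 = -3·-50 + -2·3 + -4·5 + 3·4 = 136
  a_7 = -3·136 + -2·-50 + -4·3 + 3·5 = -305
  a_8 = -3·-305 + -2·136 + -4·-50 + 3·3 = 852
  a_9 = -3·852 + -2·-305 + -4·136 + 3·-50 = -2640
  a_10 = -3·-2640 + -2·852 + -4·-305 + 3·136 = 7844
  a_11 = -3·7844 + -2·-2640 + -4·852 + 3·-305 = -22575
  a_12 = -3·-22575 + -2·7844 + -4·-2640 + 3·852 = 65153
  a_13 = -3·65153 + -2·-22575 + -4·7844 + 3·-2640 = -189605
  a_14 = -3·-189605 + -2·65153 + -4·-22575 + 3·7844 = 552341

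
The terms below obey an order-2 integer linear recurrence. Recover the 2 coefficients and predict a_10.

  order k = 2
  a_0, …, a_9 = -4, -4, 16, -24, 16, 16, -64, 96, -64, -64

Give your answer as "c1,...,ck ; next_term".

  a_2 = -2·-4 + -2·-4 = 16
  a_3 = -2·16 + -2·-4 = -24
  a_4 = -2·-24 + -2·16 = 16
  a_5 = -2·16 + -2·-24 = 16
  a_6 = -2·16 + -2·16 = -64
  a_7 = -2·-64 + -2·16 = 96
  a_8 = -2·96 + -2·-64 = -64
  a_9 = -2·-64 + -2·96 = -64
  a_10 = -2·-64 + -2·-64 = 256

-2,-2 ; 256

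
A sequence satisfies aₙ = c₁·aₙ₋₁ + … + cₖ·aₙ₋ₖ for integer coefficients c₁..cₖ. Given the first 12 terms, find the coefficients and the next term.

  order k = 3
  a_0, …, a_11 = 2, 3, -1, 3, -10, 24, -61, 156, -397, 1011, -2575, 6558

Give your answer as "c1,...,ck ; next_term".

  a_3 = -2·-1 + 1·3 + -1·2 = 3
  a_4 = -2·3 + 1·-1 + -1·3 = -10
  a_5 = -2·-10 + 1·3 + -1·-1 = 24
  a_6 = -2·24 + 1·-10 + -1·3 = -61
  a_7 = -2·-61 + 1·24 + -1·-10 = 156
  a_8 = -2·156 + 1·-61 + -1·24 = -397
  a_9 = -2·-397 + 1·156 + -1·-61 = 1011
  a_10 = -2·1011 + 1·-397 + -1·156 = -2575
  a_11 = -2·-2575 + 1·1011 + -1·-397 = 6558
  a_12 = -2·6558 + 1·-2575 + -1·1011 = -16702

-2,1,-1 ; -16702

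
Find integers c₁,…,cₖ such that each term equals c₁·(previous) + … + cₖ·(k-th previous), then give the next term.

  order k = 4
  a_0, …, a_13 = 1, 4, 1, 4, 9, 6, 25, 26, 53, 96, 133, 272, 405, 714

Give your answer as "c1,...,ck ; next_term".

  a_4 = 0·4 + 2·1 + 2·4 + -1·1 = 9
  a_5 = 0·9 + 2·4 + 2·1 + -1·4 = 6
  a_6 = 0·6 + 2·9 + 2·4 + -1·1 = 25
  a_7 = 0·25 + 2·6 + 2·9 + -1·4 = 26
  a_8 = 0·26 + 2·25 + 2·6 + -1·9 = 53
  a_9 = 0·53 + 2·26 + 2·25 + -1·6 = 96
  a_10 = 0·96 + 2·53 + 2·26 + -1·25 = 133
  a_11 = 0·133 + 2·96 + 2·53 + -1·26 = 272
  a_12 = 0·272 + 2·133 + 2·96 + -1·53 = 405
  a_13 = 0·405 + 2·272 + 2·133 + -1·96 = 714
  a_14 = 0·714 + 2·405 + 2·272 + -1·133 = 1221

0,2,2,-1 ; 1221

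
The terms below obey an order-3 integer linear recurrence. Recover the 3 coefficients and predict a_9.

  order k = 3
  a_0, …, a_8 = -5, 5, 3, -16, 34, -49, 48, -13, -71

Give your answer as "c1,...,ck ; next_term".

-2,-1,1 ; 203

  a_3 = -2·3 + -1·5 + 1·-5 = -16
  a_4 = -2·-16 + -1·3 + 1·5 = 34
  a_5 = -2·34 + -1·-16 + 1·3 = -49
  a_6 = -2·-49 + -1·34 + 1·-16 = 48
  a_7 = -2·48 + -1·-49 + 1·34 = -13
  a_8 = -2·-13 + -1·48 + 1·-49 = -71
  a_9 = -2·-71 + -1·-13 + 1·48 = 203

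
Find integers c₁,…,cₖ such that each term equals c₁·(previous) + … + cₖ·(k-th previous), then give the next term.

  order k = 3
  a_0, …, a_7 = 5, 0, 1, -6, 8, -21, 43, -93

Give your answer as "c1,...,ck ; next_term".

-1,2,-1 ; 200

  a_3 = -1·1 + 2·0 + -1·5 = -6
  a_4 = -1·-6 + 2·1 + -1·0 = 8
  a_5 = -1·8 + 2·-6 + -1·1 = -21
  a_6 = -1·-21 + 2·8 + -1·-6 = 43
  a_7 = -1·43 + 2·-21 + -1·8 = -93
  a_8 = -1·-93 + 2·43 + -1·-21 = 200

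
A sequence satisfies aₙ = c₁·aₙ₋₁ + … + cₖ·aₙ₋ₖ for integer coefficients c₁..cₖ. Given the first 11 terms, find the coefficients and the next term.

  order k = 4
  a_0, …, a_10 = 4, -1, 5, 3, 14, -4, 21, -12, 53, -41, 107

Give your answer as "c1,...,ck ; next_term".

  a_4 = 0·3 + 1·5 + -1·-1 + 2·4 = 14
  a_5 = 0·14 + 1·3 + -1·5 + 2·-1 = -4
  a_6 = 0·-4 + 1·14 + -1·3 + 2·5 = 21
  a_7 = 0·21 + 1·-4 + -1·14 + 2·3 = -12
  a_8 = 0·-12 + 1·21 + -1·-4 + 2·14 = 53
  a_9 = 0·53 + 1·-12 + -1·21 + 2·-4 = -41
  a_10 = 0·-41 + 1·53 + -1·-12 + 2·21 = 107
  a_11 = 0·107 + 1·-41 + -1·53 + 2·-12 = -118

0,1,-1,2 ; -118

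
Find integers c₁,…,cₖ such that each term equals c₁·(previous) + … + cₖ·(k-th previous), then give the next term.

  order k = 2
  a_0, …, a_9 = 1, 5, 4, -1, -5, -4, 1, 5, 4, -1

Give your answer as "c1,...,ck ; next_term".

1,-1 ; -5

  a_2 = 1·5 + -1·1 = 4
  a_3 = 1·4 + -1·5 = -1
  a_4 = 1·-1 + -1·4 = -5
  a_5 = 1·-5 + -1·-1 = -4
  a_6 = 1·-4 + -1·-5 = 1
  a_7 = 1·1 + -1·-4 = 5
  a_8 = 1·5 + -1·1 = 4
  a_9 = 1·4 + -1·5 = -1
  a_10 = 1·-1 + -1·4 = -5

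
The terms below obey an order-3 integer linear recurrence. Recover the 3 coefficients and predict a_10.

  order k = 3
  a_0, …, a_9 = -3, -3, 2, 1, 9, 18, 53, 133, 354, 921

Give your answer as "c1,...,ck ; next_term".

  a_3 = 2·2 + 2·-3 + -1·-3 = 1
  a_4 = 2·1 + 2·2 + -1·-3 = 9
  a_5 = 2·9 + 2·1 + -1·2 = 18
  a_6 = 2·18 + 2·9 + -1·1 = 53
  a_7 = 2·53 + 2·18 + -1·9 = 133
  a_8 = 2·133 + 2·53 + -1·18 = 354
  a_9 = 2·354 + 2·133 + -1·53 = 921
  a_10 = 2·921 + 2·354 + -1·133 = 2417

2,2,-1 ; 2417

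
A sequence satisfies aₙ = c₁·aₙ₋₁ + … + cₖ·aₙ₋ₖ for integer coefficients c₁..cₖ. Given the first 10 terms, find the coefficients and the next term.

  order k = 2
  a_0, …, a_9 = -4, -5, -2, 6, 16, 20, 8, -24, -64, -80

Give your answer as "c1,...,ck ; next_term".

  a_2 = 2·-5 + -2·-4 = -2
  a_3 = 2·-2 + -2·-5 = 6
  a_4 = 2·6 + -2·-2 = 16
  a_5 = 2·16 + -2·6 = 20
  a_6 = 2·20 + -2·16 = 8
  a_7 = 2·8 + -2·20 = -24
  a_8 = 2·-24 + -2·8 = -64
  a_9 = 2·-64 + -2·-24 = -80
  a_10 = 2·-80 + -2·-64 = -32

2,-2 ; -32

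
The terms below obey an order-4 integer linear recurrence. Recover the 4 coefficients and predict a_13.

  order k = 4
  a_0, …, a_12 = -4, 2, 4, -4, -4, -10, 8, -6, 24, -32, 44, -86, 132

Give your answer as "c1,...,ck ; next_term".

0,1,-2,1 ; -206

  a_4 = 0·-4 + 1·4 + -2·2 + 1·-4 = -4
  a_5 = 0·-4 + 1·-4 + -2·4 + 1·2 = -10
  a_6 = 0·-10 + 1·-4 + -2·-4 + 1·4 = 8
  a_7 = 0·8 + 1·-10 + -2·-4 + 1·-4 = -6
  a_8 = 0·-6 + 1·8 + -2·-10 + 1·-4 = 24
  a_9 = 0·24 + 1·-6 + -2·8 + 1·-10 = -32
  a_10 = 0·-32 + 1·24 + -2·-6 + 1·8 = 44
  a_11 = 0·44 + 1·-32 + -2·24 + 1·-6 = -86
  a_12 = 0·-86 + 1·44 + -2·-32 + 1·24 = 132
  a_13 = 0·132 + 1·-86 + -2·44 + 1·-32 = -206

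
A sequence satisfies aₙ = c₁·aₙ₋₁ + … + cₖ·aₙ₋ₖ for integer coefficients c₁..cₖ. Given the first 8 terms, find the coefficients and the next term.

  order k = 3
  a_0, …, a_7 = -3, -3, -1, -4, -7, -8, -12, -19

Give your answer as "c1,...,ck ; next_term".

  a_3 = 1·-1 + 0·-3 + 1·-3 = -4
  a_4 = 1·-4 + 0·-1 + 1·-3 = -7
  a_5 = 1·-7 + 0·-4 + 1·-1 = -8
  a_6 = 1·-8 + 0·-7 + 1·-4 = -12
  a_7 = 1·-12 + 0·-8 + 1·-7 = -19
  a_8 = 1·-19 + 0·-12 + 1·-8 = -27

1,0,1 ; -27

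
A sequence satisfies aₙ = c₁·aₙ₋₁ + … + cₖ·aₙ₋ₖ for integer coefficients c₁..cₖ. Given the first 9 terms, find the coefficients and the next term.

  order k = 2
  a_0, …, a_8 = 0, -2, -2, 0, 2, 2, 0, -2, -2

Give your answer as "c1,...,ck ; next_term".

1,-1 ; 0

  a_2 = 1·-2 + -1·0 = -2
  a_3 = 1·-2 + -1·-2 = 0
  a_4 = 1·0 + -1·-2 = 2
  a_5 = 1·2 + -1·0 = 2
  a_6 = 1·2 + -1·2 = 0
  a_7 = 1·0 + -1·2 = -2
  a_8 = 1·-2 + -1·0 = -2
  a_9 = 1·-2 + -1·-2 = 0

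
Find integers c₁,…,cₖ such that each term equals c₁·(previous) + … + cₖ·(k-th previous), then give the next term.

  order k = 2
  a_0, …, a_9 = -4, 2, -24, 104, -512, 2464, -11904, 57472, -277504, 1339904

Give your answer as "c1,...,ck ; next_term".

-4,4 ; -6469632

  a_2 = -4·2 + 4·-4 = -24
  a_3 = -4·-24 + 4·2 = 104
  a_4 = -4·104 + 4·-24 = -512
  a_5 = -4·-512 + 4·104 = 2464
  a_6 = -4·2464 + 4·-512 = -11904
  a_7 = -4·-11904 + 4·2464 = 57472
  a_8 = -4·57472 + 4·-11904 = -277504
  a_9 = -4·-277504 + 4·57472 = 1339904
  a_10 = -4·1339904 + 4·-277504 = -6469632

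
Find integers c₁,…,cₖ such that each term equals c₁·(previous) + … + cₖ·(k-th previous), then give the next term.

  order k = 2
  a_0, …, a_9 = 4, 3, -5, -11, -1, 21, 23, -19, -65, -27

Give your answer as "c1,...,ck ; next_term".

1,-2 ; 103

  a_2 = 1·3 + -2·4 = -5
  a_3 = 1·-5 + -2·3 = -11
  a_4 = 1·-11 + -2·-5 = -1
  a_5 = 1·-1 + -2·-11 = 21
  a_6 = 1·21 + -2·-1 = 23
  a_7 = 1·23 + -2·21 = -19
  a_8 = 1·-19 + -2·23 = -65
  a_9 = 1·-65 + -2·-19 = -27
  a_10 = 1·-27 + -2·-65 = 103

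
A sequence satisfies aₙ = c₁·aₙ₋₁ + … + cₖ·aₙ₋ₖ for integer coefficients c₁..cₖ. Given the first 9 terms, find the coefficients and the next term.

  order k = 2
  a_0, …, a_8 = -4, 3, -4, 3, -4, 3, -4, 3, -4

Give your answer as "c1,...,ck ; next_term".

  a_2 = 0·3 + 1·-4 = -4
  a_3 = 0·-4 + 1·3 = 3
  a_4 = 0·3 + 1·-4 = -4
  a_5 = 0·-4 + 1·3 = 3
  a_6 = 0·3 + 1·-4 = -4
  a_7 = 0·-4 + 1·3 = 3
  a_8 = 0·3 + 1·-4 = -4
  a_9 = 0·-4 + 1·3 = 3

0,1 ; 3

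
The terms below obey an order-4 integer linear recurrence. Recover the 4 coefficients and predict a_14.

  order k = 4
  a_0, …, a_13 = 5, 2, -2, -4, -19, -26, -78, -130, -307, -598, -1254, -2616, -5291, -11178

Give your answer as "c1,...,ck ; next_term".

0,4,2,-3 ; -22634

  a_4 = 0·-4 + 4·-2 + 2·2 + -3·5 = -19
  a_5 = 0·-19 + 4·-4 + 2·-2 + -3·2 = -26
  a_6 = 0·-26 + 4·-19 + 2·-4 + -3·-2 = -78
  a_7 = 0·-78 + 4·-26 + 2·-19 + -3·-4 = -130
  a_8 = 0·-130 + 4·-78 + 2·-26 + -3·-19 = -307
  a_9 = 0·-307 + 4·-130 + 2·-78 + -3·-26 = -598
  a_10 = 0·-598 + 4·-307 + 2·-130 + -3·-78 = -1254
  a_11 = 0·-1254 + 4·-598 + 2·-307 + -3·-130 = -2616
  a_12 = 0·-2616 + 4·-1254 + 2·-598 + -3·-307 = -5291
  a_13 = 0·-5291 + 4·-2616 + 2·-1254 + -3·-598 = -11178
  a_14 = 0·-11178 + 4·-5291 + 2·-2616 + -3·-1254 = -22634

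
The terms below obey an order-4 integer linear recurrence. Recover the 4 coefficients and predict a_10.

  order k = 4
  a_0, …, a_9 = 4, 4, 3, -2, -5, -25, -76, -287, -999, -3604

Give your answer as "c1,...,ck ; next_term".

  a_4 = 3·-2 + 3·3 + -4·4 + 2·4 = -5
  a_5 = 3·-5 + 3·-2 + -4·3 + 2·4 = -25
  a_6 = 3·-25 + 3·-5 + -4·-2 + 2·3 = -76
  a_7 = 3·-76 + 3·-25 + -4·-5 + 2·-2 = -287
  a_8 = 3·-287 + 3·-76 + -4·-25 + 2·-5 = -999
  a_9 = 3·-999 + 3·-287 + -4·-76 + 2·-25 = -3604
  a_10 = 3·-3604 + 3·-999 + -4·-287 + 2·-76 = -12813

3,3,-4,2 ; -12813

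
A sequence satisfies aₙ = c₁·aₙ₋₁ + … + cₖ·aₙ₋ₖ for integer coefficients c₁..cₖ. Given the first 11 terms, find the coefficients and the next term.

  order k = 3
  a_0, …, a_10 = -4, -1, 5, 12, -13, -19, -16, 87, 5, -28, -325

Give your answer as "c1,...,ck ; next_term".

  a_3 = -1·5 + -1·-1 + -4·-4 = 12
  a_4 = -1·12 + -1·5 + -4·-1 = -13
  a_5 = -1·-13 + -1·12 + -4·5 = -19
  a_6 = -1·-19 + -1·-13 + -4·12 = -16
  a_7 = -1·-16 + -1·-19 + -4·-13 = 87
  a_8 = -1·87 + -1·-16 + -4·-19 = 5
  a_9 = -1·5 + -1·87 + -4·-16 = -28
  a_10 = -1·-28 + -1·5 + -4·87 = -325
  a_11 = -1·-325 + -1·-28 + -4·5 = 333

-1,-1,-4 ; 333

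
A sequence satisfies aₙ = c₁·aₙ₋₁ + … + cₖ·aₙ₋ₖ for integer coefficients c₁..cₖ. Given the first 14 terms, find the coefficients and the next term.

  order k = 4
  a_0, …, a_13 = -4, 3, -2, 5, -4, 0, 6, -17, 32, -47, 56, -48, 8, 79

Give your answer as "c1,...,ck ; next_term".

  a_4 = -2·5 + -1·-2 + 0·3 + -1·-4 = -4
  a_5 = -2·-4 + -1·5 + 0·-2 + -1·3 = 0
  a_6 = -2·0 + -1·-4 + 0·5 + -1·-2 = 6
  a_7 = -2·6 + -1·0 + 0·-4 + -1·5 = -17
  a_8 = -2·-17 + -1·6 + 0·0 + -1·-4 = 32
  a_9 = -2·32 + -1·-17 + 0·6 + -1·0 = -47
  a_10 = -2·-47 + -1·32 + 0·-17 + -1·6 = 56
  a_11 = -2·56 + -1·-47 + 0·32 + -1·-17 = -48
  a_12 = -2·-48 + -1·56 + 0·-47 + -1·32 = 8
  a_13 = -2·8 + -1·-48 + 0·56 + -1·-47 = 79
  a_14 = -2·79 + -1·8 + 0·-48 + -1·56 = -222

-2,-1,0,-1 ; -222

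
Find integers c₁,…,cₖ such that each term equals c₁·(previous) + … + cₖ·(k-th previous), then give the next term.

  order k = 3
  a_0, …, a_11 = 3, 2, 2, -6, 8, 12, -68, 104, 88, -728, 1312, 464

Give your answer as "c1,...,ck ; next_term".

  a_3 = -2·2 + -4·2 + 2·3 = -6
  a_4 = -2·-6 + -4·2 + 2·2 = 8
  a_5 = -2·8 + -4·-6 + 2·2 = 12
  a_6 = -2·12 + -4·8 + 2·-6 = -68
  a_7 = -2·-68 + -4·12 + 2·8 = 104
  a_8 = -2·104 + -4·-68 + 2·12 = 88
  a_9 = -2·88 + -4·104 + 2·-68 = -728
  a_10 = -2·-728 + -4·88 + 2·104 = 1312
  a_11 = -2·1312 + -4·-728 + 2·88 = 464
  a_12 = -2·464 + -4·1312 + 2·-728 = -7632

-2,-4,2 ; -7632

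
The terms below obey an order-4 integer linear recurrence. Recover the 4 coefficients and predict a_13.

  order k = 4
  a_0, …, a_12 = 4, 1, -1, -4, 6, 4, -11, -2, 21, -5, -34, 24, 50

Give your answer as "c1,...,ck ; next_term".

  a_4 = 0·-4 + -1·-1 + 1·1 + 1·4 = 6
  a_5 = 0·6 + -1·-4 + 1·-1 + 1·1 = 4
  a_6 = 0·4 + -1·6 + 1·-4 + 1·-1 = -11
  a_7 = 0·-11 + -1·4 + 1·6 + 1·-4 = -2
  a_8 = 0·-2 + -1·-11 + 1·4 + 1·6 = 21
  a_9 = 0·21 + -1·-2 + 1·-11 + 1·4 = -5
  a_10 = 0·-5 + -1·21 + 1·-2 + 1·-11 = -34
  a_11 = 0·-34 + -1·-5 + 1·21 + 1·-2 = 24
  a_12 = 0·24 + -1·-34 + 1·-5 + 1·21 = 50
  a_13 = 0·50 + -1·24 + 1·-34 + 1·-5 = -63

0,-1,1,1 ; -63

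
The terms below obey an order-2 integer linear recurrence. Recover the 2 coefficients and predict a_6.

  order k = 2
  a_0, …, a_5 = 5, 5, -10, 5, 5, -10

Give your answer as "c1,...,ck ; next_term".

  a_2 = -1·5 + -1·5 = -10
  a_3 = -1·-10 + -1·5 = 5
  a_4 = -1·5 + -1·-10 = 5
  a_5 = -1·5 + -1·5 = -10
  a_6 = -1·-10 + -1·5 = 5

-1,-1 ; 5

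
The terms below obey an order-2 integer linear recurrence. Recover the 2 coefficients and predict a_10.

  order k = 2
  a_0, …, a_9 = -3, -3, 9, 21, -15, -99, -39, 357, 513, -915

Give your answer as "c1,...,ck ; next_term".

1,-4 ; -2967

  a_2 = 1·-3 + -4·-3 = 9
  a_3 = 1·9 + -4·-3 = 21
  a_4 = 1·21 + -4·9 = -15
  a_5 = 1·-15 + -4·21 = -99
  a_6 = 1·-99 + -4·-15 = -39
  a_7 = 1·-39 + -4·-99 = 357
  a_8 = 1·357 + -4·-39 = 513
  a_9 = 1·513 + -4·357 = -915
  a_10 = 1·-915 + -4·513 = -2967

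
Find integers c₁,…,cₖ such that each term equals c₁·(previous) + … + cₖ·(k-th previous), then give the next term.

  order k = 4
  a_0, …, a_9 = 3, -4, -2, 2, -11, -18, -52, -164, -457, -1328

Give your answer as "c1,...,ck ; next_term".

2,2,2,-1 ; -3846

  a_4 = 2·2 + 2·-2 + 2·-4 + -1·3 = -11
  a_5 = 2·-11 + 2·2 + 2·-2 + -1·-4 = -18
  a_6 = 2·-18 + 2·-11 + 2·2 + -1·-2 = -52
  a_7 = 2·-52 + 2·-18 + 2·-11 + -1·2 = -164
  a_8 = 2·-164 + 2·-52 + 2·-18 + -1·-11 = -457
  a_9 = 2·-457 + 2·-164 + 2·-52 + -1·-18 = -1328
  a_10 = 2·-1328 + 2·-457 + 2·-164 + -1·-52 = -3846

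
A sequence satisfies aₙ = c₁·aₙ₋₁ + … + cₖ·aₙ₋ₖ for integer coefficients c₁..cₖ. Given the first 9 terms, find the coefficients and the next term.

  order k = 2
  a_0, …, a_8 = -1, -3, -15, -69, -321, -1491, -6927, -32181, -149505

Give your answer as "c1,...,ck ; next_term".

4,3 ; -694563

  a_2 = 4·-3 + 3·-1 = -15
  a_3 = 4·-15 + 3·-3 = -69
  a_4 = 4·-69 + 3·-15 = -321
  a_5 = 4·-321 + 3·-69 = -1491
  a_6 = 4·-1491 + 3·-321 = -6927
  a_7 = 4·-6927 + 3·-1491 = -32181
  a_8 = 4·-32181 + 3·-6927 = -149505
  a_9 = 4·-149505 + 3·-32181 = -694563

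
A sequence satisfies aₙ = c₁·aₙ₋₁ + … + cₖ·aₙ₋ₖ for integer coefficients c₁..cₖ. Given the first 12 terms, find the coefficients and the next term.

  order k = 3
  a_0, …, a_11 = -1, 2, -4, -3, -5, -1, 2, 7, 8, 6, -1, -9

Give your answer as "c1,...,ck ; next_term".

  a_3 = 1·-4 + 0·2 + -1·-1 = -3
  a_4 = 1·-3 + 0·-4 + -1·2 = -5
  a_5 = 1·-5 + 0·-3 + -1·-4 = -1
  a_6 = 1·-1 + 0·-5 + -1·-3 = 2
  a_7 = 1·2 + 0·-1 + -1·-5 = 7
  a_8 = 1·7 + 0·2 + -1·-1 = 8
  a_9 = 1·8 + 0·7 + -1·2 = 6
  a_10 = 1·6 + 0·8 + -1·7 = -1
  a_11 = 1·-1 + 0·6 + -1·8 = -9
  a_12 = 1·-9 + 0·-1 + -1·6 = -15

1,0,-1 ; -15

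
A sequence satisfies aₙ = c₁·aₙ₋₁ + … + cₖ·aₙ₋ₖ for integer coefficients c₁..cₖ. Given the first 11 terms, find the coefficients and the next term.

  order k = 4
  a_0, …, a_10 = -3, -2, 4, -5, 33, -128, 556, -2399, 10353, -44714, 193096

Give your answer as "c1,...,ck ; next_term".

  a_4 = -4·-5 + 2·4 + 2·-2 + -3·-3 = 33
  a_5 = -4·33 + 2·-5 + 2·4 + -3·-2 = -128
  a_6 = -4·-128 + 2·33 + 2·-5 + -3·4 = 556
  a_7 = -4·556 + 2·-128 + 2·33 + -3·-5 = -2399
  a_8 = -4·-2399 + 2·556 + 2·-128 + -3·33 = 10353
  a_9 = -4·10353 + 2·-2399 + 2·556 + -3·-128 = -44714
  a_10 = -4·-44714 + 2·10353 + 2·-2399 + -3·556 = 193096
  a_11 = -4·193096 + 2·-44714 + 2·10353 + -3·-2399 = -833909

-4,2,2,-3 ; -833909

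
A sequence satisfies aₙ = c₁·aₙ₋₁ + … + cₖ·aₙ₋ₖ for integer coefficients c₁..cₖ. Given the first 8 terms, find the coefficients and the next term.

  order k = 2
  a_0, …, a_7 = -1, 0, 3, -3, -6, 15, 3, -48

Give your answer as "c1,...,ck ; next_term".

-1,-3 ; 39

  a_2 = -1·0 + -3·-1 = 3
  a_3 = -1·3 + -3·0 = -3
  a_4 = -1·-3 + -3·3 = -6
  a_5 = -1·-6 + -3·-3 = 15
  a_6 = -1·15 + -3·-6 = 3
  a_7 = -1·3 + -3·15 = -48
  a_8 = -1·-48 + -3·3 = 39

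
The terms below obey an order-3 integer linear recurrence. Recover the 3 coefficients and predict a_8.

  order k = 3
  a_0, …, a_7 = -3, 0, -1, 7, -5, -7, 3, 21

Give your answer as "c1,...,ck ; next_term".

-1,-2,-2 ; -13

  a_3 = -1·-1 + -2·0 + -2·-3 = 7
  a_4 = -1·7 + -2·-1 + -2·0 = -5
  a_5 = -1·-5 + -2·7 + -2·-1 = -7
  a_6 = -1·-7 + -2·-5 + -2·7 = 3
  a_7 = -1·3 + -2·-7 + -2·-5 = 21
  a_8 = -1·21 + -2·3 + -2·-7 = -13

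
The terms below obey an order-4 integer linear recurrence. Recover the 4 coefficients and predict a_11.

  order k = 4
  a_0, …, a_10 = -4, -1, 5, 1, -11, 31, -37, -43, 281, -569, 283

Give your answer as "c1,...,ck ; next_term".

-2,-3,2,-2 ; 1789

  a_4 = -2·1 + -3·5 + 2·-1 + -2·-4 = -11
  a_5 = -2·-11 + -3·1 + 2·5 + -2·-1 = 31
  a_6 = -2·31 + -3·-11 + 2·1 + -2·5 = -37
  a_7 = -2·-37 + -3·31 + 2·-11 + -2·1 = -43
  a_8 = -2·-43 + -3·-37 + 2·31 + -2·-11 = 281
  a_9 = -2·281 + -3·-43 + 2·-37 + -2·31 = -569
  a_10 = -2·-569 + -3·281 + 2·-43 + -2·-37 = 283
  a_11 = -2·283 + -3·-569 + 2·281 + -2·-43 = 1789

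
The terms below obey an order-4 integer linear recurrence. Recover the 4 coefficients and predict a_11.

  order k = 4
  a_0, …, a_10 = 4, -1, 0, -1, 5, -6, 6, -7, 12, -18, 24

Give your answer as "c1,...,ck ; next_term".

-1,0,0,1 ; -31

  a_4 = -1·-1 + 0·0 + 0·-1 + 1·4 = 5
  a_5 = -1·5 + 0·-1 + 0·0 + 1·-1 = -6
  a_6 = -1·-6 + 0·5 + 0·-1 + 1·0 = 6
  a_7 = -1·6 + 0·-6 + 0·5 + 1·-1 = -7
  a_8 = -1·-7 + 0·6 + 0·-6 + 1·5 = 12
  a_9 = -1·12 + 0·-7 + 0·6 + 1·-6 = -18
  a_10 = -1·-18 + 0·12 + 0·-7 + 1·6 = 24
  a_11 = -1·24 + 0·-18 + 0·12 + 1·-7 = -31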